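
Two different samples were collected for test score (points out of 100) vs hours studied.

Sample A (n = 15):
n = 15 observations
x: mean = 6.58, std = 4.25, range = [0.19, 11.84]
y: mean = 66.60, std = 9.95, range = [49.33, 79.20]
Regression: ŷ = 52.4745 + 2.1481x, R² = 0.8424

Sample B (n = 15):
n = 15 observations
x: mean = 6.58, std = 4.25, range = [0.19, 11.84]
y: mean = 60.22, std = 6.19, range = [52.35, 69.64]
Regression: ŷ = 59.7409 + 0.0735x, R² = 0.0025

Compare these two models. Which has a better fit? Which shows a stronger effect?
Model A has the better fit (R² = 0.8424 vs 0.0025). Model A shows the stronger effect (|β₁| = 2.1481 vs 0.0735).

Model Comparison:

Which explains more variance? (R²)
- Model A: R² = 0.8424 → 84.24% of variance in test score explained
- Model B: R² = 0.0025 → 0.25% of variance in test score explained
- 0.8424 > 0.0025 → Model A has the better fit

Effect size (slope magnitude):
- Model A: β₁ = 2.1481 → predicted test score rises 2.1481 points per additional hour of study time
- Model B: β₁ = 0.0735 → predicted test score rises 0.0735 points per additional hour of study time
- |2.1481| > |0.0735| → Model A shows the stronger marginal effect

Note: R² measures how tightly points cluster around the line; β₁ measures how steep the line is — they answer different questions.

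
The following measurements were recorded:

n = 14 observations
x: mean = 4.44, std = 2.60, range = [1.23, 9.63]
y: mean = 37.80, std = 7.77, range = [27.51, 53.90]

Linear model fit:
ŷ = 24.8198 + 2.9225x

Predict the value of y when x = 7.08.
ŷ = 45.5111

Plug x = 7.08 into the fitted line:

ŷ = 24.8198 + 2.9225 × 7.08
ŷ = 24.8198 + 20.6913
ŷ = 45.5111

This is the fitted mean response at that x — an individual observation would come with a wider prediction interval.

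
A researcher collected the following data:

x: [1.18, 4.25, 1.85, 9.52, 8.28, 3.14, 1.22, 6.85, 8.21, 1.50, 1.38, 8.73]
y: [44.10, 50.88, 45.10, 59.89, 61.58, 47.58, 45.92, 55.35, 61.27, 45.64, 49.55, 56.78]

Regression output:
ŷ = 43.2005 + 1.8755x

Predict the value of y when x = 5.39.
ŷ = 53.3094

Plug x = 5.39 into the fitted line:

ŷ = 43.2005 + 1.8755 × 5.39
ŷ = 43.2005 + 10.1089
ŷ = 53.3094

This is a point prediction; actual observations scatter around it by roughly the residual standard deviation.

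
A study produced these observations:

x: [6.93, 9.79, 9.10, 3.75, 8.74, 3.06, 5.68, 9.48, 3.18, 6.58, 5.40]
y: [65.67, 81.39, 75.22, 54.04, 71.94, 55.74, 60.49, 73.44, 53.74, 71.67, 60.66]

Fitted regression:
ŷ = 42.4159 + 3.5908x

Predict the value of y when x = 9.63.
ŷ = 76.9953

x = 9.63 lies inside the observed range [3.06, 9.79], so the fitted equation applies directly:

ŷ = 42.4159 + 3.5908 × 9.63
ŷ = 42.4159 + 34.5794
ŷ = 76.9953

This is the fitted mean response at that x — an individual observation would come with a wider prediction interval.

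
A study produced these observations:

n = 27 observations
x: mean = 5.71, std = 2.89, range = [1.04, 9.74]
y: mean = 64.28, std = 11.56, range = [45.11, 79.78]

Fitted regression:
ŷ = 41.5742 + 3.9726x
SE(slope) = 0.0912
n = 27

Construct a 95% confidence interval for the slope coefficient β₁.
The 95% CI for β₁ is (3.7848, 4.1604)

Confidence interval for the slope:

The 95% CI for β₁ is: β̂₁ ± t*(α/2, n-2) × SE(β̂₁)

Step 1: Find critical t-value
- Confidence level = 0.95
- Degrees of freedom = n - 2 = 27 - 2 = 25
- t*(α/2, 25) = 2.0595

Step 2: Calculate margin of error
Margin = 2.0595 × 0.0912 = 0.1878

Step 3: Construct interval
CI = 3.9726 ± 0.1878
CI = (3.7848, 4.1604)

Interpretation: intervals built this way capture the true β₁ in 95% of repeated samples; here the plausible range for the per-unit effect of x on y is 3.7848 to 4.1604.
Both endpoints are positive, so the data support a genuinely positive slope at this confidence level.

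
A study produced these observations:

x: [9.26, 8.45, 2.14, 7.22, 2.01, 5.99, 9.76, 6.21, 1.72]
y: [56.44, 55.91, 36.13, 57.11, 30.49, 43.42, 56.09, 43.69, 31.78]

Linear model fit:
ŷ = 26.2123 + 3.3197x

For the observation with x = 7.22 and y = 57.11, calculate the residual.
Residual = 6.9295

The residual is the difference between the actual value and the predicted value:

Residual = y - ŷ

Step 1: Calculate predicted value
ŷ = 26.2123 + 3.3197 × 7.22
ŷ = 50.1805

Step 2: Calculate residual
Residual = 57.11 - 50.1805
Residual = 6.9295

Sign check: y > ŷ, so the point is above the line and the fit underestimates here.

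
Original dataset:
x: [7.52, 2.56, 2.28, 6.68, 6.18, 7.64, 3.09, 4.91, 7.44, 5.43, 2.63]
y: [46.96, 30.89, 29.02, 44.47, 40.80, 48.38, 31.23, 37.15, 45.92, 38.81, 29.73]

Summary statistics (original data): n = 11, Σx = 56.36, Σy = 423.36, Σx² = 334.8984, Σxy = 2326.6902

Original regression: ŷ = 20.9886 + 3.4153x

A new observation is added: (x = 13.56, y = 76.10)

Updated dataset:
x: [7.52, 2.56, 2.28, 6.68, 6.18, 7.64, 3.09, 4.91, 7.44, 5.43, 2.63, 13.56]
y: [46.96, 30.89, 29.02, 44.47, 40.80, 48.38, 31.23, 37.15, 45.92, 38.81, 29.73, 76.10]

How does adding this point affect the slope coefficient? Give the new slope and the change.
The slope changes from 3.4153 to 4.0263 (change of +0.6110, or +17.9%).

The new point has HIGH LEVERAGE: x = 13.56 is far from the original mean x̄ = 56.36/11 ≈ 5.12 (original range [2.28, 7.64]).

Step 1: Update the sums with the new point (n goes from 11 to 12)
Σx  = 56.36 + 13.56 = 69.92
Σy  = 423.36 + 76.10 = 499.46
Σx² = 334.8984 + 13.56² = 334.8984 + 183.8736 = 518.7720
Σxy = 2326.6902 + 13.56×76.10 = 2326.6902 + 1031.9160 = 3358.6062

Step 2: Recompute the slope with b₁ = (nΣxy − ΣxΣy) / (nΣx² − (Σx)²)
Numerator   = 12×3358.6062 − 69.92×499.46 = 40303.2744 − 34922.2432 = 5381.0312
Denominator = 12×518.7720 − 69.92² = 6225.2640 − 4888.8064 = 1336.4576
b₁(new) = 5381.0312 / 1336.4576 = 4.0263

(Same formula on the original sums: (11×2326.6902 − 56.36×423.36) / (11×334.8984 − 56.36²) = 1733.0226 / 507.4328 = 3.4153, matching the given fit.)

Step 3: Change in slope
Δβ₁ = 4.0263 − 3.4153 = +0.6110
Relative change = +0.6110 / 3.4153 × 100% = +17.9%
→ the slope increases when the point is added.

Because the point sits above the extension of the original line at a high-leverage x, it tilts the fit up.
In practice: check such a point for data-entry or measurement error.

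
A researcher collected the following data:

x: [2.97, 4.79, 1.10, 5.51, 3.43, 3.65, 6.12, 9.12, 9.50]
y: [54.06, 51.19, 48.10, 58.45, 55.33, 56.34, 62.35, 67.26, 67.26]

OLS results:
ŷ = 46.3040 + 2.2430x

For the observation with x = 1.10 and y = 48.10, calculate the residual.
Residual = -0.6713

The residual is the difference between the actual value and the predicted value:

Residual = y - ŷ

Step 1: Calculate predicted value
ŷ = 46.3040 + 2.2430 × 1.10
ŷ = 48.7713

Step 2: Calculate residual
Residual = 48.10 - 48.7713
Residual = -0.6713

Interpretation: the model overestimates the actual value by 0.6713 at this point (negative residual → observation lies below the fitted line).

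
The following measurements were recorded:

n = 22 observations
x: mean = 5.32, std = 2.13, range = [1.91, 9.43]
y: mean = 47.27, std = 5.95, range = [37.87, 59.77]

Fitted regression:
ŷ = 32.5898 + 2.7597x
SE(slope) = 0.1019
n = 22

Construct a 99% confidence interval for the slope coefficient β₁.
The 99% CI for β₁ is (2.4698, 3.0496)

Confidence interval for the slope:

The 99% CI for β₁ is: β̂₁ ± t*(α/2, n-2) × SE(β̂₁)

Step 1: Find critical t-value
- Confidence level = 0.99
- Degrees of freedom = n - 2 = 22 - 2 = 20
- t*(α/2, 20) = 2.8453

Step 2: Calculate margin of error
Margin = 2.8453 × 0.1019 = 0.2899

Step 3: Construct interval
CI = 2.7597 ± 0.2899
CI = (2.4698, 3.0496)

Interpretation: We are 99% confident that the true slope β₁ lies between 2.4698 and 3.0496.
The interval does not include 0, suggesting a significant linear relationship.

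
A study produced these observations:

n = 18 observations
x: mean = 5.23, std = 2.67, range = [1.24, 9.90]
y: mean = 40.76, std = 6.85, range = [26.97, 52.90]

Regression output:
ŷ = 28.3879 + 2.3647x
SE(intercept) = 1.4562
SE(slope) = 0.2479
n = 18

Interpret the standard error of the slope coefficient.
The slope 2.3647 is pinned down to within about ±0.2479 (one SE) by these data — relative uncertainty 10.5%, i.e. precise.

What SE measures:
- The standard error quantifies the sampling variability of the coefficient estimate
- It is the estimated standard deviation of β̂₁ across hypothetical repeated samples of the same size
- Smaller SE → more precise estimate

Relative precision:
- SE / |β̂₁| = 0.2479 / 2.3647 = 10.5%
- Rule of thumb (under 20%: precise; 20% to under 50%: moderately precise; 50% or more: imprecise) → precise

Rough 95% range (±2 SE): 2.3647 ± 0.4958 → (1.8689, 2.8605).

What drives SE(β̂₁): more residual scatter → larger SE.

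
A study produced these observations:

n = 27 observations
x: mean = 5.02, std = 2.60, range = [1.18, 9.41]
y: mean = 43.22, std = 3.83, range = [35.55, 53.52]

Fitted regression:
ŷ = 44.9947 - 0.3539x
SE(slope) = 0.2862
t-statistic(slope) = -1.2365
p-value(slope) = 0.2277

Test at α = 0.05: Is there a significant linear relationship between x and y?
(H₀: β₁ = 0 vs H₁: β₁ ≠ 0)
p-value = 0.2277 ≥ α = 0.05, so we fail to reject H₀. The relationship is not significant.

Hypothesis test for the slope coefficient:

H₀: β₁ = 0 (no linear relationship)
H₁: β₁ ≠ 0 (linear relationship exists)

Test statistic: t = β̂₁ / SE(β̂₁) = -0.3539 / 0.2862 = -1.2365

p = 0.2277: how often a slope estimate this far from 0 (in SE units) would arise by chance if β₁ were truly 0.

Decision rule: reject H₀ if p-value < α.
p-value = 0.2277 ≥ α = 0.05 → fail to reject H₀.

At α = 0.05 the data do not provide convincing evidence of a nonzero slope.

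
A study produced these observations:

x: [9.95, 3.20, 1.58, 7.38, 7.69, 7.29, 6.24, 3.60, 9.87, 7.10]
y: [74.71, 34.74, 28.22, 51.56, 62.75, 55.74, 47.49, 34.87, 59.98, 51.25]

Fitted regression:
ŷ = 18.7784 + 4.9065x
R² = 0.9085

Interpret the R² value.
About 90.85% of the variability in y is accounted for by the regression on x (R² = 0.9085) — a strong linear fit.

R² (coefficient of determination) measures the proportion of variance in y explained by the regression model.

Here R² = 0.9085:
- Explained: 90.85% of the variation in y
- Unexplained (residual): 100% − 90.85% = 9.15%
- Rule of thumb (below 0.3 weak; 0.3 to below 0.7 moderate; 0.7 and above strong) → strong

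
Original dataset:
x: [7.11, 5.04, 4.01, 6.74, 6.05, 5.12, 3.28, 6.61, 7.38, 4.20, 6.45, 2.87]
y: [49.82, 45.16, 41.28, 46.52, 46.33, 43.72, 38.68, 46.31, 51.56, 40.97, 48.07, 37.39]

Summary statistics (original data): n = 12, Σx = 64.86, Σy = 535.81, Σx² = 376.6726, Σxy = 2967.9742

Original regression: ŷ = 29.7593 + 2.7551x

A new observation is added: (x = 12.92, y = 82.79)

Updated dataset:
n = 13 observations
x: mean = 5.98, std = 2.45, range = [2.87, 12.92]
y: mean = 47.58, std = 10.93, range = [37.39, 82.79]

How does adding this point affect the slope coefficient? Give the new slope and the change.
The slope changes from 2.7551 to 4.3010 (change of +1.5459, or +56.1%).

x = 12.92 lies well outside the original x-range [2.87, 7.38] (x̄ ≈ 5.41), so this observation has high leverage and can move the slope substantially.

Step 1: Update the sums with the new point (n goes from 12 to 13)
Σx  = 64.86 + 12.92 = 77.78
Σy  = 535.81 + 82.79 = 618.60
Σx² = 376.6726 + 12.92² = 376.6726 + 166.9264 = 543.5990
Σxy = 2967.9742 + 12.92×82.79 = 2967.9742 + 1069.6468 = 4037.6210

Step 2: Recompute the slope with b₁ = (nΣxy − ΣxΣy) / (nΣx² − (Σx)²)
Numerator   = 13×4037.6210 − 77.78×618.60 = 52489.0730 − 48114.7080 = 4374.3650
Denominator = 13×543.5990 − 77.78² = 7066.7870 − 6049.7284 = 1017.0586
b₁(new) = 4374.3650 / 1017.0586 = 4.3010

(Same formula on the original sums: (12×2967.9742 − 64.86×535.81) / (12×376.6726 − 64.86²) = 863.0538 / 313.2516 = 2.7551, matching the given fit.)

Step 3: Change in slope
Δβ₁ = 4.3010 − 2.7551 = +1.5459
Relative change = +1.5459 / 2.7551 × 100% = +56.1%
→ the slope increases when the point is added.

Because the point sits above the extension of the original line at a high-leverage x, it tilts the fit up.
In practice: examine leverage (hᵢ) and Cook's distance rather than deleting it automatically; refit with and without it and report both if conclusions differ.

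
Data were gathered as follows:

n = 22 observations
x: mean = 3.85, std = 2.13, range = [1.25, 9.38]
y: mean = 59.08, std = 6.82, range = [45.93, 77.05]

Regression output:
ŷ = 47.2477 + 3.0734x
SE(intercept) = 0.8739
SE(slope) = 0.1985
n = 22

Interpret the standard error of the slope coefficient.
The slope 3.0734 is pinned down to within about ±0.1985 (one SE) by these data — relative uncertainty 6.5%, i.e. precise.

SE(β̂₁) = 0.1985 says: if we drew many samples of n = 22 from the same population and refit each time, the fitted slopes would scatter with a standard deviation of roughly 0.1985 around the true β₁.

Relative precision:
- SE / |β̂₁| = 0.1985 / 3.0734 = 6.5%
- Rule of thumb (under 20%: precise; 20% to under 50%: moderately precise; 50% or more: imprecise) → precise

Link to interval estimation: a confidence interval for β₁ is β̂₁ ± t* × 0.1985, so SE sets the half-width per unit of t*.

What drives SE(β̂₁): wider spread of x values → smaller SE; more residual scatter → larger SE; larger n (here n = 22) → smaller SE.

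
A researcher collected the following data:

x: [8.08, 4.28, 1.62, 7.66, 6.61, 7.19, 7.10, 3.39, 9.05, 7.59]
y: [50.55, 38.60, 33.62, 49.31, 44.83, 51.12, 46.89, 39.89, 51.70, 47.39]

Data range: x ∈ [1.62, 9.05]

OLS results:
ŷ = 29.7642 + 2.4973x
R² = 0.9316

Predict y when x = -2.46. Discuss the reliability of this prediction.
ŷ = 23.6208 (extrapolation — x = -2.46 lies outside [1.62, 9.05], so reliability is low).

Prediction calculation:
ŷ = 29.7642 + 2.4973 × (-2.46)
ŷ = 23.6208

Reliability:
- Data range: x ∈ [1.62, 9.05]
- Prediction point: x = -2.46 is 4.08 units below the observed range → this is EXTRAPOLATION, not interpolation

Why that matters here:
- Real relationships often flatten, saturate, or turn nonlinear at extremes
- R² describes fit only over the sampled x values; it says nothing about behaviour beyond them
- There are no observations near this x to validate the fitted line there

Report the number if required, but flag clearly that it is an extrapolation.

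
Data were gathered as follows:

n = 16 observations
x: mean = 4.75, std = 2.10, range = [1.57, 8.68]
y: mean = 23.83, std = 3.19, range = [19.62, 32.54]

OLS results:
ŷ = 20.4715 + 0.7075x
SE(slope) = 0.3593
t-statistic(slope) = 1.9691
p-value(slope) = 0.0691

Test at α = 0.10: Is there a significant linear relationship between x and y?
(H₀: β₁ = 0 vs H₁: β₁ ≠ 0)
Since p-value = 0.0691 < α = 0.10, reject H₀ — the slope is significantly different from 0.

Hypothesis test for the slope coefficient:

H₀: β₁ = 0 (no linear relationship)
H₁: β₁ ≠ 0 (linear relationship exists)

Test statistic: t = β̂₁ / SE(β̂₁) = 0.7075 / 0.3593 = 1.9691

p = 0.0691: how often a slope estimate this far from 0 (in SE units) would arise by chance if β₁ were truly 0.

Decision rule: reject H₀ if p-value < α.
p-value = 0.0691 < α = 0.10 → reject H₀.

There is sufficient evidence at the 10% significance level to conclude that a linear relationship exists between x and y.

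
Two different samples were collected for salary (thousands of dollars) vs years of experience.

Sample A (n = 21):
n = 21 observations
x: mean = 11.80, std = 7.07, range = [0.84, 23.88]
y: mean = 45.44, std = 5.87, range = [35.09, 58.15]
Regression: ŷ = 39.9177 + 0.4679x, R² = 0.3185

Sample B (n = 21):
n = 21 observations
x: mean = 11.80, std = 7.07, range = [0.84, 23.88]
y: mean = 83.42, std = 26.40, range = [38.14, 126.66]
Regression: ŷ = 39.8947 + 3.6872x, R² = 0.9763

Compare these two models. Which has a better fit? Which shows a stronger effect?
Model B has the better fit (R² = 0.9763 vs 0.3185). Model B shows the stronger effect (|β₁| = 3.6872 vs 0.4679).

Model Comparison:

Goodness of fit (R²):
- Model A: R² = 0.3185 → 31.85% of variance in salary explained
- Model B: R² = 0.9763 → 97.63% of variance in salary explained
- 0.9763 > 0.3185 → Model B has the better fit

Effect size (slope magnitude):
- Model A: β₁ = 0.4679 → predicted salary rises 0.4679 thousand dollars per additional year of experience
- Model B: β₁ = 3.6872 → predicted salary rises 3.6872 thousand dollars per additional year of experience
- |0.4679| < |3.6872| → Model B shows the stronger marginal effect

Note: A better fit (higher R²) doesn't necessarily mean a more important relationship.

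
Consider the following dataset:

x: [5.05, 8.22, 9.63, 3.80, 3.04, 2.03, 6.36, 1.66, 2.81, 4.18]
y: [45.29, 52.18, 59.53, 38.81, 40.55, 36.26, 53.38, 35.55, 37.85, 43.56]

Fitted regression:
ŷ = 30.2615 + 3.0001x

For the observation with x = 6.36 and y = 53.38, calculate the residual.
Residual = 4.0379

The residual is the difference between the actual value and the predicted value:

Residual = y - ŷ

Step 1: Calculate predicted value
ŷ = 30.2615 + 3.0001 × 6.36
ŷ = 49.3421

Step 2: Calculate residual
Residual = 53.38 - 49.3421
Residual = 4.0379

The residual is positive, so the observed y = 53.38 sits above the regression line (the line underestimates it by 4.0379).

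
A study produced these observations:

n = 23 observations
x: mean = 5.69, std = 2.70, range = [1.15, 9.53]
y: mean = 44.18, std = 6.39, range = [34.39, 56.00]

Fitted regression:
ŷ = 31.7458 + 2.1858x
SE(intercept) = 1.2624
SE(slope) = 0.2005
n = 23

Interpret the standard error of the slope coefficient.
SE(β̂₁) = 0.2005 is the estimated standard deviation of the slope estimate across repeated samples; relative to β̂₁ = 2.1858 that is 9.2%, a precise estimate.

What SE measures:
- The standard error quantifies the sampling variability of the coefficient estimate
- It is the estimated standard deviation of β̂₁ across hypothetical repeated samples of the same size
- Smaller SE → more precise estimate

Relative precision:
- SE / |β̂₁| = 0.2005 / 2.1858 = 9.2%
- Rule of thumb (under 20%: precise; 20% to under 50%: moderately precise; 50% or more: imprecise) → precise

Link to interval estimation: a confidence interval for β₁ is β̂₁ ± t* × 0.2005, so SE sets the half-width per unit of t*.

What drives SE(β̂₁): larger n (here n = 23) → smaller SE; wider spread of x values → smaller SE; more residual scatter → larger SE.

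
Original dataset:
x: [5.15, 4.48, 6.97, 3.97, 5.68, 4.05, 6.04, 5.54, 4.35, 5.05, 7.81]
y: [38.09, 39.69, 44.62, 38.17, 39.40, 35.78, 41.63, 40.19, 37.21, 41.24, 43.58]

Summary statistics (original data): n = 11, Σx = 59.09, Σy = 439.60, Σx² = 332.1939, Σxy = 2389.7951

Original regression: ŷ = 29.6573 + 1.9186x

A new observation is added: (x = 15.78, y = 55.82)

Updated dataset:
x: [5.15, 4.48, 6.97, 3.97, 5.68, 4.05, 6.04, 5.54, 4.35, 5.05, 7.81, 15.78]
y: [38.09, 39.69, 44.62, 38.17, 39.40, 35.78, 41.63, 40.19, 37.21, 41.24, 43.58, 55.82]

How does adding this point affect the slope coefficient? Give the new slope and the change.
New slope β₁ = 1.5746 versus 1.9186 before: a change of -0.3440 (-17.9%).

The new point has HIGH LEVERAGE: x = 15.78 is far from the original mean x̄ = 59.09/11 ≈ 5.37 (original range [3.97, 7.81]).

Step 1: Update the sums with the new point (n goes from 11 to 12)
Σx  = 59.09 + 15.78 = 74.87
Σy  = 439.60 + 55.82 = 495.42
Σx² = 332.1939 + 15.78² = 332.1939 + 249.0084 = 581.2023
Σxy = 2389.7951 + 15.78×55.82 = 2389.7951 + 880.8396 = 3270.6347

Step 2: Recompute the slope with b₁ = (nΣxy − ΣxΣy) / (nΣx² − (Σx)²)
Numerator   = 12×3270.6347 − 74.87×495.42 = 39247.6164 − 37092.0954 = 2155.5210
Denominator = 12×581.2023 − 74.87² = 6974.4276 − 5605.5169 = 1368.9107
b₁(new) = 2155.5210 / 1368.9107 = 1.5746

(Same formula on the original sums: (11×2389.7951 − 59.09×439.60) / (11×332.1939 − 59.09²) = 311.7821 / 162.5048 = 1.9186, matching the given fit.)

Step 3: Change in slope
Δβ₁ = 1.5746 − 1.9186 = -0.3440
Relative change = -0.3440 / 1.9186 × 100% = -17.9%
→ the slope decreases when the point is added.

Because the point sits below the extension of the original line at a high-leverage x, it tilts the fit down.
In practice: examine leverage (hᵢ) and Cook's distance rather than deleting it automatically; refit with and without it and report both if conclusions differ.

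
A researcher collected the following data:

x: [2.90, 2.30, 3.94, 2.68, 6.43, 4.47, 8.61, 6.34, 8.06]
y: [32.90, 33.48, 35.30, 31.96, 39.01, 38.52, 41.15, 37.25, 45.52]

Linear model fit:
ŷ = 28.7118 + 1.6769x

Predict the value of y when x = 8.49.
ŷ = 42.9487

To predict y for x = 8.49, substitute into the regression equation:

ŷ = 28.7118 + 1.6769 × 8.49
ŷ = 28.7118 + 14.2369
ŷ = 42.9487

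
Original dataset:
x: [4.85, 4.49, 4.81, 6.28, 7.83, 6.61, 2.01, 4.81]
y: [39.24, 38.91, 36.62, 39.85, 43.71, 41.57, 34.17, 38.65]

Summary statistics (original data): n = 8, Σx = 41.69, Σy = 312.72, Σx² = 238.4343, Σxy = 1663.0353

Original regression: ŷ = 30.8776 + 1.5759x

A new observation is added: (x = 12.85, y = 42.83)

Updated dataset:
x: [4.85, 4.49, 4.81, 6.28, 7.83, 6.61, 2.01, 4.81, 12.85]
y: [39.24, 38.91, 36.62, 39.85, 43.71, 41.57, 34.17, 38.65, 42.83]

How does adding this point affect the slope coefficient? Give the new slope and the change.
Adding the point moves β₁ from 1.5759 to 0.8045, i.e. it decreases by 0.7714 (-48.9%).

x = 12.85 lies well outside the original x-range [2.01, 7.83] (x̄ ≈ 5.21), so this observation has high leverage and can move the slope substantially.

Step 1: Update the sums with the new point (n goes from 8 to 9)
Σx  = 41.69 + 12.85 = 54.54
Σy  = 312.72 + 42.83 = 355.55
Σx² = 238.4343 + 12.85² = 238.4343 + 165.1225 = 403.5568
Σxy = 1663.0353 + 12.85×42.83 = 1663.0353 + 550.3655 = 2213.4008

Step 2: Recompute the slope with b₁ = (nΣxy − ΣxΣy) / (nΣx² − (Σx)²)
Numerator   = 9×2213.4008 − 54.54×355.55 = 19920.6072 − 19391.6970 = 528.9102
Denominator = 9×403.5568 − 54.54² = 3632.0112 − 2974.6116 = 657.3996
b₁(new) = 528.9102 / 657.3996 = 0.8045

(Same formula on the original sums: (8×1663.0353 − 41.69×312.72) / (8×238.4343 − 41.69²) = 266.9856 / 169.4183 = 1.5759, matching the given fit.)

Step 3: Change in slope
Δβ₁ = 0.8045 − 1.5759 = -0.7714
Relative change = -0.7714 / 1.5759 × 100% = -48.9%
→ the slope decreases when the point is added.

A high-leverage point only changes the slope if it is off the original line; here y = 42.83 is below the original trend, so the slope decreases.
In practice: investigate whether it comes from the same population as the rest of the sample; refit with and without it and report both if conclusions differ.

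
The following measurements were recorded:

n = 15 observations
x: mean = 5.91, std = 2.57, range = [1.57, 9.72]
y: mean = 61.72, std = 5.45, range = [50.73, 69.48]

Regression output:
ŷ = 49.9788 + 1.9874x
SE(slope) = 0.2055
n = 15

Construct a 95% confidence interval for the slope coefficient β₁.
The 95% CI for β₁ is (1.5434, 2.4314)

Confidence interval for the slope:

The 95% CI for β₁ is: β̂₁ ± t*(α/2, n-2) × SE(β̂₁)

Step 1: Find critical t-value
- Confidence level = 0.95
- Degrees of freedom = n - 2 = 15 - 2 = 13
- t*(α/2, 13) = 2.1604

Step 2: Calculate margin of error
Margin = 2.1604 × 0.2055 = 0.4440

Step 3: Construct interval
CI = 1.9874 ± 0.4440
CI = (1.5434, 2.4314)

Interpretation: We are 95% confident that the true slope β₁ lies between 1.5434 and 2.4314.
The interval does not include 0, suggesting a significant linear relationship.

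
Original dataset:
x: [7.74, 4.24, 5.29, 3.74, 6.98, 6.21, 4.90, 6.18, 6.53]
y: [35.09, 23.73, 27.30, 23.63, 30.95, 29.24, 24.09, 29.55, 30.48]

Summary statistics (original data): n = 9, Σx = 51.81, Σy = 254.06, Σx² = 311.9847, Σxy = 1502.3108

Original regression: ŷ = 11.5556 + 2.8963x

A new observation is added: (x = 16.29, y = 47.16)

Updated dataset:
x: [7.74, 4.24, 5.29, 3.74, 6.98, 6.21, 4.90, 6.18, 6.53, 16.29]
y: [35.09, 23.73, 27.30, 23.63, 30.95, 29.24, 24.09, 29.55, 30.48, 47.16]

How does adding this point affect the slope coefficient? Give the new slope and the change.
New slope β₁ = 1.9301 versus 2.8963 before: a change of -0.9662 (-33.4%).

x = 16.29 lies well outside the original x-range [3.74, 7.74] (x̄ ≈ 5.76), so this observation has high leverage and can move the slope substantially.

Step 1: Update the sums with the new point (n goes from 9 to 10)
Σx  = 51.81 + 16.29 = 68.10
Σy  = 254.06 + 47.16 = 301.22
Σx² = 311.9847 + 16.29² = 311.9847 + 265.3641 = 577.3488
Σxy = 1502.3108 + 16.29×47.16 = 1502.3108 + 768.2364 = 2270.5472

Step 2: Recompute the slope with b₁ = (nΣxy − ΣxΣy) / (nΣx² − (Σx)²)
Numerator   = 10×2270.5472 − 68.10×301.22 = 22705.4720 − 20513.0820 = 2192.3900
Denominator = 10×577.3488 − 68.10² = 5773.4880 − 4637.6100 = 1135.8780
b₁(new) = 2192.3900 / 1135.8780 = 1.9301

(Same formula on the original sums: (9×1502.3108 − 51.81×254.06) / (9×311.9847 − 51.81²) = 357.9486 / 123.5862 = 2.8963, matching the given fit.)

Step 3: Change in slope
Δβ₁ = 1.9301 − 2.8963 = -0.9662
Relative change = -0.9662 / 2.8963 × 100% = -33.4%
→ the slope decreases when the point is added.

A high-leverage point only changes the slope if it is off the original line; here y = 47.16 is below the original trend, so the slope decreases.
In practice: check such a point for data-entry or measurement error.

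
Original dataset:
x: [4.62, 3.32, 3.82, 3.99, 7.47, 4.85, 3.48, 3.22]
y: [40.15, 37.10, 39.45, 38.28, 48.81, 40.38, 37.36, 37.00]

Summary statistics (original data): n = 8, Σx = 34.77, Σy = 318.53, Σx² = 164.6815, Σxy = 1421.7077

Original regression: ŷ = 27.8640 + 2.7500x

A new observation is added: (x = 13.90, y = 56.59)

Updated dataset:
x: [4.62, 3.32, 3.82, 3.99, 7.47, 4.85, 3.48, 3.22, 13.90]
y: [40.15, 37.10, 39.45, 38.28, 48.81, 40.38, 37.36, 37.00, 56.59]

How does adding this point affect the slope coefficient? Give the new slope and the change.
Adding the point moves β₁ from 2.7500 to 1.8981, i.e. it decreases by 0.8519 (-31.0%).

x = 13.90 lies well outside the original x-range [3.22, 7.47] (x̄ ≈ 4.35), so this observation has high leverage and can move the slope substantially.

Step 1: Update the sums with the new point (n goes from 8 to 9)
Σx  = 34.77 + 13.90 = 48.67
Σy  = 318.53 + 56.59 = 375.12
Σx² = 164.6815 + 13.90² = 164.6815 + 193.2100 = 357.8915
Σxy = 1421.7077 + 13.90×56.59 = 1421.7077 + 786.6010 = 2208.3087

Step 2: Recompute the slope with b₁ = (nΣxy − ΣxΣy) / (nΣx² − (Σx)²)
Numerator   = 9×2208.3087 − 48.67×375.12 = 19874.7783 − 18257.0904 = 1617.6879
Denominator = 9×357.8915 − 48.67² = 3221.0235 − 2368.7689 = 852.2546
b₁(new) = 1617.6879 / 852.2546 = 1.8981

(Same formula on the original sums: (8×1421.7077 − 34.77×318.53) / (8×164.6815 − 34.77²) = 298.3735 / 108.4991 = 2.7500, matching the given fit.)

Step 3: Change in slope
Δβ₁ = 1.8981 − 2.7500 = -0.8519
Relative change = -0.8519 / 2.7500 × 100% = -31.0%
→ the slope decreases when the point is added.

Because the point sits below the extension of the original line at a high-leverage x, it tilts the fit down.
In practice: check such a point for data-entry or measurement error.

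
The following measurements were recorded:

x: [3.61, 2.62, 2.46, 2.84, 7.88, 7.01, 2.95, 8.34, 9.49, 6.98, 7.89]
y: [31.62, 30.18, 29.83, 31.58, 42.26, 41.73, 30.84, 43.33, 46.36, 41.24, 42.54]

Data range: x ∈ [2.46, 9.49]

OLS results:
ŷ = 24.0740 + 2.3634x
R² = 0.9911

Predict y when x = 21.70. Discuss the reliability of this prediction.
ŷ = 75.3598, but this is extrapolation (above the data range [2.46, 9.49]) and may be unreliable.

Prediction calculation:
ŷ = 24.0740 + 2.3634 × 21.70
ŷ = 75.3598

Reliability:
- Data range: x ∈ [2.46, 9.49]
- Prediction point: x = 21.70 is 12.21 units above the observed range → this is EXTRAPOLATION, not interpolation

Why that matters here:
- R² describes fit only over the sampled x values; it says nothing about behaviour beyond them
- Real relationships often flatten, saturate, or turn nonlinear at extremes
- The linear relationship may not hold outside the observed range

The R² = 0.9911 only validates the fit within [2.46, 9.49]; treat ŷ = 75.3598 with caution.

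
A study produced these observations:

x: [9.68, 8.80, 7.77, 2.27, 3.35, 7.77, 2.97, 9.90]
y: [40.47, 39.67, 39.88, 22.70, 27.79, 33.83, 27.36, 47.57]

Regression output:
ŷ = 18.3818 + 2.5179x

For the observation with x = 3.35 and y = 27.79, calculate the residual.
Residual = 0.9732

The residual is the difference between the actual value and the predicted value:

Residual = y - ŷ

Step 1: Calculate predicted value
ŷ = 18.3818 + 2.5179 × 3.35
ŷ = 26.8168

Step 2: Calculate residual
Residual = 27.79 - 26.8168
Residual = 0.9732

The residual is positive, so the observed y = 27.79 sits above the regression line (the line underestimates it by 0.9732).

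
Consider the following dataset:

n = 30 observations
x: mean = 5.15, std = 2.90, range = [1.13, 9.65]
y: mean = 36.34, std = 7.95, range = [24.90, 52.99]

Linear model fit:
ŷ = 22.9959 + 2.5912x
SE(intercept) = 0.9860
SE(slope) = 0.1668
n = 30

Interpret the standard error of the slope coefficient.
SE(slope) = 0.1668 measures the uncertainty in the estimated slope. The coefficient is estimated precisely (SE/|β̂₁| = 6.4%).

SE(β̂₁) = 0.1668 says: if we drew many samples of n = 30 from the same population and refit each time, the fitted slopes would scatter with a standard deviation of roughly 0.1668 around the true β₁.

Relative precision:
- SE / |β̂₁| = 0.1668 / 2.5912 = 6.4%
- Rule of thumb (under 20%: precise; 20% to under 50%: moderately precise; 50% or more: imprecise) → precise

Link to the t-test: t = β̂₁ / SE(β̂₁) = 2.5912 / 0.1668 = 15.5348, the statistic for H₀: β₁ = 0.

What drives SE(β̂₁): wider spread of x values → smaller SE.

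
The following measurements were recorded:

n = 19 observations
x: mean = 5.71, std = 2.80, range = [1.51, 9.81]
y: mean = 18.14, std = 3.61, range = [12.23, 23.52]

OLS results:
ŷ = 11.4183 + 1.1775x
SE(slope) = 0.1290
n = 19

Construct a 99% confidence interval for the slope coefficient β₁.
The 99% CI for β₁ is (0.8036, 1.5514)

Confidence interval for the slope:

The 99% CI for β₁ is: β̂₁ ± t*(α/2, n-2) × SE(β̂₁)

Step 1: Find critical t-value
- Confidence level = 0.99
- Degrees of freedom = n - 2 = 19 - 2 = 17
- t*(α/2, 17) = 2.8982

Step 2: Calculate margin of error
Margin = 2.8982 × 0.1290 = 0.3739

Step 3: Construct interval
CI = 1.1775 ± 0.3739
CI = (0.8036, 1.5514)

Interpretation: intervals built this way capture the true β₁ in 99% of repeated samples; here the plausible range for the per-unit effect of x on y is 0.8036 to 1.5514.
The interval does not include 0, suggesting a significant linear relationship.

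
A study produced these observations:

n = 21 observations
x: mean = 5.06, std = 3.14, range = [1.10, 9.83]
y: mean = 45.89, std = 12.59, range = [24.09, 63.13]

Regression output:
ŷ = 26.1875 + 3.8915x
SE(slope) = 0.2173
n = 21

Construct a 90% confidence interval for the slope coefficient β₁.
The 90% CI for β₁ is (3.5158, 4.2672)

Confidence interval for the slope:

The 90% CI for β₁ is: β̂₁ ± t*(α/2, n-2) × SE(β̂₁)

Step 1: Find critical t-value
- Confidence level = 0.9
- Degrees of freedom = n - 2 = 21 - 2 = 19
- t*(α/2, 19) = 1.7291

Step 2: Calculate margin of error
Margin = 1.7291 × 0.2173 = 0.3757

Step 3: Construct interval
CI = 3.8915 ± 0.3757
CI = (3.5158, 4.2672)

Interpretation: intervals built this way capture the true β₁ in 90% of repeated samples; here the plausible range for the per-unit effect of x on y is 3.5158 to 4.2672.
Both endpoints are positive, so the data support a genuinely positive slope at this confidence level.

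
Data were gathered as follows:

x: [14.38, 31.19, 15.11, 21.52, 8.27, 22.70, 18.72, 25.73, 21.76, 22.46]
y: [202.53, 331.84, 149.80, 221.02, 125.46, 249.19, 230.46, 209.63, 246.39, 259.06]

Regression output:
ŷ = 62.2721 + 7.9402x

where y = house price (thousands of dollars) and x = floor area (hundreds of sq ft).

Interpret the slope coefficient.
For each additional hundred sq ft of floor area, predicted house price increases by approximately 7.9402 thousand dollars.

The slope β₁ = 7.9402 gives the rate at which the fitted house price changes with floor area.

Interpretation:
- Floor area up by 1 hundred sq ft → predicted house price increases by 7.9402 thousand dollars
- The effect is assumed constant over the observed range of x (linearity)
- The slope describes association in these data, not necessarily a causal effect

The intercept β₀ = 62.2721 is the predicted house price when floor area = 0; since the smallest observed x is 8.27, this is an extrapolation and mainly anchors the line.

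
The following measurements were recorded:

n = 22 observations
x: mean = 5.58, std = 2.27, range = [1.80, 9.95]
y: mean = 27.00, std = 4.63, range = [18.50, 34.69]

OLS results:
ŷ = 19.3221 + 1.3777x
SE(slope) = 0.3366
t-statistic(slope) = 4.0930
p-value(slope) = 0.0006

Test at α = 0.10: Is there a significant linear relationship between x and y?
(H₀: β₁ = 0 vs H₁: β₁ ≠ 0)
Reject H₀: p-value = 0.0006 < α = 0.10. The linear relationship is significant at the 10% level.

Hypothesis test for the slope coefficient:

H₀: β₁ = 0 (no linear relationship)
H₁: β₁ ≠ 0 (linear relationship exists)

Test statistic: t = β̂₁ / SE(β̂₁) = 1.3777 / 0.3366 = 4.0930

The p-value (0.0006) is the probability, under H₀, of a t-statistic at least as extreme as |t| = 4.0930 (two-sided, df = n − 2 = 20).

Decision rule: reject H₀ if p-value < α.
p-value = 0.0006 < α = 0.10 → reject H₀.

At α = 0.10 the data do provide convincing evidence of a nonzero slope.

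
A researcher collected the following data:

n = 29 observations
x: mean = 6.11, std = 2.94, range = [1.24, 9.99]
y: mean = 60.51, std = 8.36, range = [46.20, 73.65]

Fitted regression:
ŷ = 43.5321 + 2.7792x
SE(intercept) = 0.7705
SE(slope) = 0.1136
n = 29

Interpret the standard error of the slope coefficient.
SE(slope) = 0.1136 measures the uncertainty in the estimated slope. The coefficient is estimated precisely (SE/|β̂₁| = 4.1%).

What SE measures:
- The standard error quantifies the sampling variability of the coefficient estimate
- It is the estimated standard deviation of β̂₁ across hypothetical repeated samples of the same size
- Smaller SE → more precise estimate

Relative precision:
- SE / |β̂₁| = 0.1136 / 2.7792 = 4.1%
- Rule of thumb (under 20%: precise; 20% to under 50%: moderately precise; 50% or more: imprecise) → precise

Link to interval estimation: a confidence interval for β₁ is β̂₁ ± t* × 0.1136, so SE sets the half-width per unit of t*.

What drives SE(β̂₁): wider spread of x values → smaller SE; larger n (here n = 29) → smaller SE.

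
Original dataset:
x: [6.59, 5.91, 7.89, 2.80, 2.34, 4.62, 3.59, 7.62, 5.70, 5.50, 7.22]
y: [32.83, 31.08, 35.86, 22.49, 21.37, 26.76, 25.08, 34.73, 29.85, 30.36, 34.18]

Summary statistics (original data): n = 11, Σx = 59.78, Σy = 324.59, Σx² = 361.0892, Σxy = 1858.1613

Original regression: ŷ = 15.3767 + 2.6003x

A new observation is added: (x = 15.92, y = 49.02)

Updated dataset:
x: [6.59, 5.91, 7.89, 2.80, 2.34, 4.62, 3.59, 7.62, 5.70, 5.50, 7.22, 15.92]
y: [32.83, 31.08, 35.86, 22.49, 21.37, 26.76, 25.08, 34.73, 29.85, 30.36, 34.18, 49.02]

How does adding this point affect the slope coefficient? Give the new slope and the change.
The slope changes from 2.6003 to 2.0563 (change of -0.5440, or -20.9%).

x = 15.92 lies well outside the original x-range [2.34, 7.89] (x̄ ≈ 5.43), so this observation has high leverage and can move the slope substantially.

Step 1: Update the sums with the new point (n goes from 11 to 12)
Σx  = 59.78 + 15.92 = 75.70
Σy  = 324.59 + 49.02 = 373.61
Σx² = 361.0892 + 15.92² = 361.0892 + 253.4464 = 614.5356
Σxy = 1858.1613 + 15.92×49.02 = 1858.1613 + 780.3984 = 2638.5597

Step 2: Recompute the slope with b₁ = (nΣxy − ΣxΣy) / (nΣx² − (Σx)²)
Numerator   = 12×2638.5597 − 75.70×373.61 = 31662.7164 − 28282.2770 = 3380.4394
Denominator = 12×614.5356 − 75.70² = 7374.4272 − 5730.4900 = 1643.9372
b₁(new) = 3380.4394 / 1643.9372 = 2.0563

(Same formula on the original sums: (11×1858.1613 − 59.78×324.59) / (11×361.0892 − 59.78²) = 1035.7841 / 398.3328 = 2.6003, matching the given fit.)

Step 3: Change in slope
Δβ₁ = 2.0563 − 2.6003 = -0.5440
Relative change = -0.5440 / 2.6003 × 100% = -20.9%
→ the slope decreases when the point is added.

A high-leverage point only changes the slope if it is off the original line; here y = 49.02 is below the original trend, so the slope decreases.
In practice: examine leverage (hᵢ) and Cook's distance rather than deleting it automatically.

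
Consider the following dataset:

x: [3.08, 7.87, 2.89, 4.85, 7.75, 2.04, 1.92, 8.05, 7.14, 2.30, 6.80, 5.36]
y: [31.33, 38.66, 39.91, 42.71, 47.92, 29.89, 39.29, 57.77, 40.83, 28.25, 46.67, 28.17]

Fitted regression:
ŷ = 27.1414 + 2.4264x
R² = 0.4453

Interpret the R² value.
R² = 0.4453 means 44.53% of the variation in y is explained by the linear relationship with x. This indicates a moderate fit.

R² = 1 − SS_res/SS_tot compares the residual scatter to the total scatter of y about its mean.

Here R² = 0.4453:
- Explained: 44.53% of the variation in y
- Unexplained (residual): 100% − 44.53% = 55.47%
- Rule of thumb (below 0.3 weak; 0.3 to below 0.7 moderate; 0.7 and above strong) → moderate

Calculation: R² = 1 − (SS_res / SS_tot), where SS_res is the sum of squared residuals and SS_tot the total sum of squares.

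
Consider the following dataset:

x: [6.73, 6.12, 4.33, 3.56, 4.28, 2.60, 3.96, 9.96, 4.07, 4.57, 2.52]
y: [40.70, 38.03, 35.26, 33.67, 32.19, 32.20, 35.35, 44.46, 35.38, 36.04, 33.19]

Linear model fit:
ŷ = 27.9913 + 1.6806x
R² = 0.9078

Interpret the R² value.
R² = 0.9078 means 90.78% of the variation in y is explained by the linear relationship with x. This indicates a strong fit.

R² (coefficient of determination) measures the proportion of variance in y explained by the regression model.

Here R² = 0.9078:
- Explained: 90.78% of the variation in y
- Unexplained (residual): 100% − 90.78% = 9.22%
- Rule of thumb (below 0.3 weak; 0.3 to below 0.7 moderate; 0.7 and above strong) → strong

Calculation: R² = 1 − (SS_res / SS_tot), where SS_res is the sum of squared residuals and SS_tot the total sum of squares.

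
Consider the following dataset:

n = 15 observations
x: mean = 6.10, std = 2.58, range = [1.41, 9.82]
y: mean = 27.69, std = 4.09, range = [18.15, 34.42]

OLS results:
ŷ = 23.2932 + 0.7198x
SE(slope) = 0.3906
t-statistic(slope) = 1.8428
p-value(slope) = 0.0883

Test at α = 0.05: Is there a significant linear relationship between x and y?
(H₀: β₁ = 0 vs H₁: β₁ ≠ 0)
Fail to reject H₀: p-value = 0.0883 ≥ α = 0.05. The linear relationship is not significant at the 5% level.

Hypothesis test for the slope coefficient:

H₀: β₁ = 0 (no linear relationship)
H₁: β₁ ≠ 0 (linear relationship exists)

Test statistic: t = β̂₁ / SE(β̂₁) = 0.7198 / 0.3906 = 1.8428

With df = 13, the two-sided p-value for |t| = 1.8428 is 0.0883.

Decision rule: reject H₀ if p-value < α.
p-value = 0.0883 ≥ α = 0.05 → fail to reject H₀.

At α = 0.05 the data do not provide convincing evidence of a nonzero slope.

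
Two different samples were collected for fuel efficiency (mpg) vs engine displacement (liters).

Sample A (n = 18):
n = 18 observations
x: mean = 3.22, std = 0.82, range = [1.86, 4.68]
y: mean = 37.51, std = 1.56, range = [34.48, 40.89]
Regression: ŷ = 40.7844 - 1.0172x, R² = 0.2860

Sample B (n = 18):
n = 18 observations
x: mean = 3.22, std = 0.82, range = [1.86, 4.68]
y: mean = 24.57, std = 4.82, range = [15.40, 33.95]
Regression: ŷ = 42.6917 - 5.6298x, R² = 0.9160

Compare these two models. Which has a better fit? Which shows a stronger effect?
Model B has the better fit (R² = 0.9160 vs 0.2860). Model B shows the stronger effect (|β₁| = 5.6298 vs 1.0172).

Model Comparison:

Goodness of fit (R²):
- Model A: R² = 0.2860 → 28.60% of variance in fuel efficiency explained
- Model B: R² = 0.9160 → 91.60% of variance in fuel efficiency explained
- 0.9160 > 0.2860 → Model B has the better fit

Strength of effect — compare |β₁|:
- Model A: β₁ = -1.0172 → predicted fuel efficiency falls 1.0172 mpg per additional liter of engine displacement
- Model B: β₁ = -5.6298 → predicted fuel efficiency falls 5.6298 mpg per additional liter of engine displacement
- |-1.0172| < |-5.6298| → Model B shows the stronger marginal effect

Note: The two samples could reflect different populations, time periods, or measurement quality.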